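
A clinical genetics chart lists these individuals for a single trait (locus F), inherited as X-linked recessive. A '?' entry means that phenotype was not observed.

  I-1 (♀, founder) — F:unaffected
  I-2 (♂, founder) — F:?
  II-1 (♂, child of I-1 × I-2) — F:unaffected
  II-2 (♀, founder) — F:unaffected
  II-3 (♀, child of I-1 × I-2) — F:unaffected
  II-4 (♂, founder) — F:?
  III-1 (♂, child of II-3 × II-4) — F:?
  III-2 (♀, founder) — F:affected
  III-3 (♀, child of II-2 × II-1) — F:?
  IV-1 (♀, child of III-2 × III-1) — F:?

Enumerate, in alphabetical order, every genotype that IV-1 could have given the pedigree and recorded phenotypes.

IV-1 ∈ {X^FX^f, X^fX^f}

F/I-1 un ·: X^FX^F|X^FX^f
F/I-2 ? ·: X^FY|X^fY
F/II-1 un I-1×I-2: X^FY
F/II-2 un ·: X^FX^F|X^FX^f
F/II-3 un I-1×I-2: X^FX^F|X^FX^f
F/II-4 ? ·: X^FY|X^fY
F/III-1 ? II-3×II-4: X^FY|X^fY
F/III-2 aff ·: X^fX^f
F/III-3 ? II-2×II-1: X^FX^F|X^FX^f
F/IV-1 ? III-2×III-1: X^FX^f|X^fX^f
⇒ F over [I-1,I-2,II-1,II-2,II-3,II-4,III-1,III-2,III-3,IV-1]: 48 consistent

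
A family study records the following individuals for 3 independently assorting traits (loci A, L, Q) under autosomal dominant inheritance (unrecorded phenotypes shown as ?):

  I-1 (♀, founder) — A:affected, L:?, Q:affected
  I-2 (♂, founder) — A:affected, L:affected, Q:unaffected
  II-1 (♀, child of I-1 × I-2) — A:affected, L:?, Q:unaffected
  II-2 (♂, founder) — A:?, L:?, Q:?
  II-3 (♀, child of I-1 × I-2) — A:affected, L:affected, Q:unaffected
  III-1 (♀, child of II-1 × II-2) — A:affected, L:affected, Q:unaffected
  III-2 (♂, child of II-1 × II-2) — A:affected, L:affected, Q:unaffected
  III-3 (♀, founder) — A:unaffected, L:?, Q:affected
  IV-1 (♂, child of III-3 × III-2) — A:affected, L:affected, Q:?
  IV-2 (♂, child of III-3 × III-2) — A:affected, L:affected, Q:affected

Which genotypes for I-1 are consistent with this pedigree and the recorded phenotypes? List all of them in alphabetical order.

I-1 ∈ {AA LL Qq, AA Ll Qq, AA ll Qq, Aa LL Qq, Aa Ll Qq, Aa ll Qq}

A/I-1 aff ·: Aa|AA
A/I-2 aff ·: Aa|AA
A/II-1 aff I-1×I-2: Aa|AA
A/II-2 ? ·: aa|Aa|AA
A/II-3 aff I-1×I-2: Aa|AA
A/III-1 aff II-1×II-2: Aa|AA
A/III-2 aff II-1×II-2: Aa|AA
A/III-3 un ·: aa
A/IV-1 aff III-3×III-2: Aa
A/IV-2 aff III-3×III-2: Aa
⇒ A over [I-1,I-2,II-1,II-2,II-3,III-1,III-2,III-3,IV-1,IV-2]: 96 consistent
L/I-1 ? ·: ll|Ll|LL
L/I-2 aff ·: Ll|LL
L/II-1 ? I-1×I-2: ll|Ll|LL
L/II-2 ? ·: ll|Ll|LL
L/II-3 aff I-1×I-2: Ll|LL
L/III-1 aff II-1×II-2: Ll|LL
L/III-2 aff II-1×II-2: Ll|LL
L/III-3 ? ·: ll|Ll|LL
L/IV-1 aff III-3×III-2: Ll|LL
L/IV-2 aff III-3×III-2: Ll|LL
⇒ L over [I-1,I-2,II-1,II-2,II-3,III-1,III-2,III-3,IV-1,IV-2]: 921 consistent
Q/I-1 aff ·: Qq
Q/I-2 un ·: qq
Q/II-1 un I-1×I-2: qq
Q/II-2 ? ·: qq|Qq
Q/II-3 un I-1×I-2: qq
Q/III-1 un II-1×II-2: qq
Q/III-2 un II-1×II-2: qq
Q/III-3 aff ·: Qq|QQ
Q/IV-1 ? III-3×III-2: qq|Qq
Q/IV-2 aff III-3×III-2: Qq
⇒ Q over [I-1,I-2,II-1,II-2,II-3,III-1,III-2,III-3,IV-1,IV-2]: 6 consistent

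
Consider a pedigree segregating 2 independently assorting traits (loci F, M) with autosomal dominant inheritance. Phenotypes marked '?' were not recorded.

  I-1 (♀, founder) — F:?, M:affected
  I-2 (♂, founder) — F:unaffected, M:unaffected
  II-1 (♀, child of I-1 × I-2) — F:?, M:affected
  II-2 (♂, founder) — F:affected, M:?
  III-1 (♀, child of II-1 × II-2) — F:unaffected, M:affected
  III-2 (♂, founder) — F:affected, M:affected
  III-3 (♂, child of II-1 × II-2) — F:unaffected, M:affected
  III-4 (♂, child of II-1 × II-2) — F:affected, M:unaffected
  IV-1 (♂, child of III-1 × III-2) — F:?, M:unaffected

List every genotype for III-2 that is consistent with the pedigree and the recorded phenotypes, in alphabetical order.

III-2 ∈ {FF Mm, Ff Mm}

F/I-1 ? ·: ff|Ff|FF
F/I-2 un ·: ff
F/II-1 ? I-1×I-2: ff|Ff
F/II-2 aff ·: Ff
F/III-1 un II-1×II-2: ff
F/III-2 aff ·: Ff|FF
F/III-3 un II-1×II-2: ff
F/III-4 aff II-1×II-2: Ff|FF
F/IV-1 ? III-1×III-2: ff|Ff
⇒ F over [I-1,I-2,II-1,II-2,III-1,III-2,III-3,III-4,IV-1]: 18 consistent
M/I-1 aff ·: Mm|MM
M/I-2 un ·: mm
M/II-1 aff I-1×I-2: Mm
M/II-2 ? ·: mm|Mm
M/III-1 aff II-1×II-2: Mm
M/III-2 aff ·: Mm
M/III-3 aff II-1×II-2: Mm|MM
M/III-4 un II-1×II-2: mm
M/IV-1 un III-1×III-2: mm
⇒ M over [I-1,I-2,II-1,II-2,III-1,III-2,III-3,III-4,IV-1]: 6 consistent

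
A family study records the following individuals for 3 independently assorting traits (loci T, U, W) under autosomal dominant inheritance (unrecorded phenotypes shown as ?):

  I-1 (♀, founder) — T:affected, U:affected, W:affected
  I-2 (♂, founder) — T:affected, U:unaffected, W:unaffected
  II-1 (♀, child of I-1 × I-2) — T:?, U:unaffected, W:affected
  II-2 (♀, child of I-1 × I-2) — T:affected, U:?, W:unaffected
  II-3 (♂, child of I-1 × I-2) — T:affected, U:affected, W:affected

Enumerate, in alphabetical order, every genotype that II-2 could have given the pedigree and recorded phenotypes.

II-2 ∈ {TT Uu ww, TT uu ww, Tt Uu ww, Tt uu ww}

T/I-1 aff ·: Tt|TT
T/I-2 aff ·: Tt|TT
T/II-1 ? I-1×I-2: tt|Tt|TT
T/II-2 aff I-1×I-2: Tt|TT
T/II-3 aff I-1×I-2: Tt|TT
⇒ T over [I-1,I-2,II-1,II-2,II-3]: 29 consistent
U/I-1 aff ·: Uu
U/I-2 un ·: uu
U/II-1 un I-1×I-2: uu
U/II-2 ? I-1×I-2: uu|Uu
U/II-3 aff I-1×I-2: Uu
⇒ U over [I-1,I-2,II-1,II-2,II-3]: 2 consistent
W/I-1 aff ·: Ww
W/I-2 un ·: ww
W/II-1 aff I-1×I-2: Ww
W/II-2 un I-1×I-2: ww
W/II-3 aff I-1×I-2: Ww
⇒ W over [I-1,I-2,II-1,II-2,II-3]: 1 consistent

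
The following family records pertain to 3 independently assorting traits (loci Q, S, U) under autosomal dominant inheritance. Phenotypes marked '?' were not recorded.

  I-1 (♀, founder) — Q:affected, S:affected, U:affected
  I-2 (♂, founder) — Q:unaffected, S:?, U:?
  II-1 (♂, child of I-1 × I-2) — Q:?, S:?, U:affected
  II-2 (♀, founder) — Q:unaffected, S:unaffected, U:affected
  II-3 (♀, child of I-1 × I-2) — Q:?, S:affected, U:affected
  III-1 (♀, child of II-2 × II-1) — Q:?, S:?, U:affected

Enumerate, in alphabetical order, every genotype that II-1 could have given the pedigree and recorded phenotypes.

Q/I-1 aff ·: Qq|QQ
Q/I-2 un ·: qq
Q/II-1 ? I-1×I-2: qq|Qq
Q/II-2 un ·: qq
Q/II-3 ? I-1×I-2: qq|Qq
Q/III-1 ? II-2×II-1: qq|Qq
⇒ Q over [I-1,I-2,II-1,II-2,II-3,III-1]: 8 consistent
S/I-1 aff ·: Ss|SS
S/I-2 ? ·: ss|Ss|SS
S/II-1 ? I-1×I-2: ss|Ss|SS
S/II-2 un ·: ss
S/II-3 aff I-1×I-2: Ss|SS
S/III-1 ? II-2×II-1: ss|Ss
⇒ S over [I-1,I-2,II-1,II-2,II-3,III-1]: 26 consistent
U/I-1 aff ·: Uu|UU
U/I-2 ? ·: uu|Uu|UU
U/II-1 aff I-1×I-2: Uu|UU
U/II-2 aff ·: Uu|UU
U/II-3 aff I-1×I-2: Uu|UU
U/III-1 aff II-2×II-1: Uu|UU
⇒ U over [I-1,I-2,II-1,II-2,II-3,III-1]: 53 consistent

II-1 ∈ {Qq SS UU, Qq SS Uu, Qq Ss UU, Qq Ss Uu, Qq ss UU, Qq ss Uu, qq SS UU, qq SS Uu, qq Ss UU, qq Ss Uu, qq ss UU, qq ss Uu}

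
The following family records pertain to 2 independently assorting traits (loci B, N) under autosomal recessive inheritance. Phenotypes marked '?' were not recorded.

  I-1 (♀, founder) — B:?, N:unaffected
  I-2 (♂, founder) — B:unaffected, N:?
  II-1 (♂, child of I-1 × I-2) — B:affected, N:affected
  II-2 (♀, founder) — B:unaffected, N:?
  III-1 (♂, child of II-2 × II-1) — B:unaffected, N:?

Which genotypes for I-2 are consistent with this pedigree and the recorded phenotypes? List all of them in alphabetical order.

I-2 ∈ {Bb Nn, Bb nn}

B/I-1 ? ·: Bb|bb
B/I-2 un ·: Bb
B/II-1 aff I-1×I-2: bb
B/II-2 un ·: BB|Bb
B/III-1 un II-2×II-1: Bb
⇒ B over [I-1,I-2,II-1,II-2,III-1]: 4 consistent
N/I-1 un ·: Nn
N/I-2 ? ·: Nn|nn
N/II-1 aff I-1×I-2: nn
N/II-2 ? ·: NN|Nn|nn
N/III-1 ? II-2×II-1: Nn|nn
⇒ N over [I-1,I-2,II-1,II-2,III-1]: 8 consistent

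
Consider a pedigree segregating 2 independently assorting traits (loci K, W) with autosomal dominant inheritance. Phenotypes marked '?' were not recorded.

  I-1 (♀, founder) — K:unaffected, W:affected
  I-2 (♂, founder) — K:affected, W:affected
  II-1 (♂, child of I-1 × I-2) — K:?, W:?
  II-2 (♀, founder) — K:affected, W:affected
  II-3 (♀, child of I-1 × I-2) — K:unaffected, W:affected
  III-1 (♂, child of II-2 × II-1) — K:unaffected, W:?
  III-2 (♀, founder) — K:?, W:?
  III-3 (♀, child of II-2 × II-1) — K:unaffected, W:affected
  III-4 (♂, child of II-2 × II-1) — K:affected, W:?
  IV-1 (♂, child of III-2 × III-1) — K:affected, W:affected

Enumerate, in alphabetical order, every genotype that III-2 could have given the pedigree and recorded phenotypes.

III-2 ∈ {KK WW, KK Ww, KK ww, Kk WW, Kk Ww, Kk ww}

K/I-1 un ·: kk
K/I-2 aff ·: Kk
K/II-1 ? I-1×I-2: kk|Kk
K/II-2 aff ·: Kk
K/II-3 un I-1×I-2: kk
K/III-1 un II-2×II-1: kk
K/III-2 ? ·: Kk|KK
K/III-3 un II-2×II-1: kk
K/III-4 aff II-2×II-1: Kk|KK
K/IV-1 aff III-2×III-1: Kk
⇒ K over [I-1,I-2,II-1,II-2,II-3,III-1,III-2,III-3,III-4,IV-1]: 6 consistent
W/I-1 aff ·: Ww|WW
W/I-2 aff ·: Ww|WW
W/II-1 ? I-1×I-2: ww|Ww|WW
W/II-2 aff ·: Ww|WW
W/II-3 aff I-1×I-2: Ww|WW
W/III-1 ? II-2×II-1: ww|Ww|WW
W/III-2 ? ·: ww|Ww|WW
W/III-3 aff II-2×II-1: Ww|WW
W/III-4 ? II-2×II-1: ww|Ww|WW
W/IV-1 aff III-2×III-1: Ww|WW
⇒ W over [I-1,I-2,II-1,II-2,II-3,III-1,III-2,III-3,III-4,IV-1]: 930 consistent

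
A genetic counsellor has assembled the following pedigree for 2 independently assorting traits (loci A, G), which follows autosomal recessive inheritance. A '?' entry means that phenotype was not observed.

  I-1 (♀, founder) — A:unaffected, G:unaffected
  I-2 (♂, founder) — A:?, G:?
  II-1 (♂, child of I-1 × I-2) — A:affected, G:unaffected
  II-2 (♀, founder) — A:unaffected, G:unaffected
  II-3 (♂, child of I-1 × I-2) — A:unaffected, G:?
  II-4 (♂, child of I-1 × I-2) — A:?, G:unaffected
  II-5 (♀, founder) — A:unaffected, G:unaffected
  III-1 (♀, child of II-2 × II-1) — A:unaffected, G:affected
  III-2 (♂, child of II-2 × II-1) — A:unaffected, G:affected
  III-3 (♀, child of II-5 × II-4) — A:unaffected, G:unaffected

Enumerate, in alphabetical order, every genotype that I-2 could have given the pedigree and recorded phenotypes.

I-2 ∈ {Aa GG, Aa Gg, Aa gg, aa GG, aa Gg, aa gg}

A/I-1 un ·: Aa
A/I-2 ? ·: Aa|aa
A/II-1 aff I-1×I-2: aa
A/II-2 un ·: AA|Aa
A/II-3 un I-1×I-2: AA|Aa
A/II-4 ? I-1×I-2: AA|Aa|aa
A/II-5 un ·: AA|Aa
A/III-1 un II-2×II-1: Aa
A/III-2 un II-2×II-1: Aa
A/III-3 un II-5×II-4: AA|Aa
⇒ A over [I-1,I-2,II-1,II-2,II-3,II-4,II-5,III-1,III-2,III-3]: 48 consistent
G/I-1 un ·: GG|Gg
G/I-2 ? ·: GG|Gg|gg
G/II-1 un I-1×I-2: Gg
G/II-2 un ·: Gg
G/II-3 ? I-1×I-2: GG|Gg|gg
G/II-4 un I-1×I-2: GG|Gg
G/II-5 un ·: GG|Gg
G/III-1 aff II-2×II-1: gg
G/III-2 aff II-2×II-1: gg
G/III-3 un II-5×II-4: GG|Gg
⇒ G over [I-1,I-2,II-1,II-2,II-3,II-4,II-5,III-1,III-2,III-3]: 61 consistent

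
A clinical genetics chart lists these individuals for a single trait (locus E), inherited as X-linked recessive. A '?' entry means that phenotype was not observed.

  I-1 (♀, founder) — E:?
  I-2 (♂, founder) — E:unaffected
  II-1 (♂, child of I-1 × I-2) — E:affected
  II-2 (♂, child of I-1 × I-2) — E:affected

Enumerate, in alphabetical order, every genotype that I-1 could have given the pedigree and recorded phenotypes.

I-1 ∈ {X^EX^e, X^eX^e}

E/I-1 ? ·: X^EX^e|X^eX^e
E/I-2 un ·: X^EY
E/II-1 aff I-1×I-2: X^eY
E/II-2 aff I-1×I-2: X^eY
⇒ E over [I-1,I-2,II-1,II-2]: 2 consistent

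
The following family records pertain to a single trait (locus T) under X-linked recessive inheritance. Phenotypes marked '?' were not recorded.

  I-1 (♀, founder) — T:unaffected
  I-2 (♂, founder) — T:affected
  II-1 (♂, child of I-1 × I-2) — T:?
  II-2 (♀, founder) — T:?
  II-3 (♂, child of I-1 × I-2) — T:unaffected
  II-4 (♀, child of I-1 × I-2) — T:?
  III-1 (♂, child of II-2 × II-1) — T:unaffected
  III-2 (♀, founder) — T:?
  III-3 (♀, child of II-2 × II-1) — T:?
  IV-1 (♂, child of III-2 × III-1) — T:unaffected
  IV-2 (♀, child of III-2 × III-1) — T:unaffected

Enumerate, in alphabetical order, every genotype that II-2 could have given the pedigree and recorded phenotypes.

II-2 ∈ {X^TX^T, X^TX^t}

T/I-1 un ·: X^TX^T|X^TX^t
T/I-2 aff ·: X^tY
T/II-1 ? I-1×I-2: X^TY|X^tY
T/II-2 ? ·: X^TX^T|X^TX^t
T/II-3 un I-1×I-2: X^TY
T/II-4 ? I-1×I-2: X^TX^t|X^tX^t
T/III-1 un II-2×II-1: X^TY
T/III-2 ? ·: X^TX^T|X^TX^t
T/III-3 ? II-2×II-1: X^TX^T|X^TX^t|X^tX^t
T/IV-1 un III-2×III-1: X^TY
T/IV-2 un III-2×III-1: X^TX^T|X^TX^t
⇒ T over [I-1,I-2,II-1,II-2,II-3,II-4,III-1,III-2,III-3,IV-1,IV-2]: 45 consistent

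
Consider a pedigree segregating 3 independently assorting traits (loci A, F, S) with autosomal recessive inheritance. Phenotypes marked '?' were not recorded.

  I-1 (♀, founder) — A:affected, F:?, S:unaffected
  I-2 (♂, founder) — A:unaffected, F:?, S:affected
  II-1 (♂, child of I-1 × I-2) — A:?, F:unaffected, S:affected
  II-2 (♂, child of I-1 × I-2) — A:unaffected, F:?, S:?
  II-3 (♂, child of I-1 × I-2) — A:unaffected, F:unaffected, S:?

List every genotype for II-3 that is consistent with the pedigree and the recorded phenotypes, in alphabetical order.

II-3 ∈ {Aa FF Ss, Aa FF ss, Aa Ff Ss, Aa Ff ss}

A/I-1 aff ·: aa
A/I-2 un ·: AA|Aa
A/II-1 ? I-1×I-2: Aa|aa
A/II-2 un I-1×I-2: Aa
A/II-3 un I-1×I-2: Aa
⇒ A over [I-1,I-2,II-1,II-2,II-3]: 3 consistent
F/I-1 ? ·: FF|Ff|ff
F/I-2 ? ·: FF|Ff|ff
F/II-1 un I-1×I-2: FF|Ff
F/II-2 ? I-1×I-2: FF|Ff|ff
F/II-3 un I-1×I-2: FF|Ff
⇒ F over [I-1,I-2,II-1,II-2,II-3]: 35 consistent
S/I-1 un ·: Ss
S/I-2 aff ·: ss
S/II-1 aff I-1×I-2: ss
S/II-2 ? I-1×I-2: Ss|ss
S/II-3 ? I-1×I-2: Ss|ss
⇒ S over [I-1,I-2,II-1,II-2,II-3]: 4 consistent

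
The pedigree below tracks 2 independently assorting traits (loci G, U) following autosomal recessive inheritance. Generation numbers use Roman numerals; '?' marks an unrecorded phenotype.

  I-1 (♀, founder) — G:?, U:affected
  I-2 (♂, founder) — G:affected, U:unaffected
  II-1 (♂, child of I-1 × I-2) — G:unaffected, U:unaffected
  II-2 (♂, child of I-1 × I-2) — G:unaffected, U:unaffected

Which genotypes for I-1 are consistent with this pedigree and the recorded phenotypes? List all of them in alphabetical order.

G/I-1 ? ·: GG|Gg
G/I-2 aff ·: gg
G/II-1 un I-1×I-2: Gg
G/II-2 un I-1×I-2: Gg
⇒ G over [I-1,I-2,II-1,II-2]: 2 consistent
U/I-1 aff ·: uu
U/I-2 un ·: UU|Uu
U/II-1 un I-1×I-2: Uu
U/II-2 un I-1×I-2: Uu
⇒ U over [I-1,I-2,II-1,II-2]: 2 consistent

I-1 ∈ {GG uu, Gg uu}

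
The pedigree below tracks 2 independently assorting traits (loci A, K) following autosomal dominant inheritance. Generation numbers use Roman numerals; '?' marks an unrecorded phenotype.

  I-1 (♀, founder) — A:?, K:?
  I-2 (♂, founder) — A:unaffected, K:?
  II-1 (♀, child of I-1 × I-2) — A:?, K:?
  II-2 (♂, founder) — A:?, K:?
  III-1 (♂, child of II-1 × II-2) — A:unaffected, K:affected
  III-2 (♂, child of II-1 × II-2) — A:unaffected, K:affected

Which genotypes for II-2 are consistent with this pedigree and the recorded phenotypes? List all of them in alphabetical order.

A/I-1 ? ·: aa|Aa|AA
A/I-2 un ·: aa
A/II-1 ? I-1×I-2: aa|Aa
A/II-2 ? ·: aa|Aa
A/III-1 un II-1×II-2: aa
A/III-2 un II-1×II-2: aa
⇒ A over [I-1,I-2,II-1,II-2,III-1,III-2]: 8 consistent
K/I-1 ? ·: kk|Kk|KK
K/I-2 ? ·: kk|Kk|KK
K/II-1 ? I-1×I-2: kk|Kk|KK
K/II-2 ? ·: kk|Kk|KK
K/III-1 aff II-1×II-2: Kk|KK
K/III-2 aff II-1×II-2: Kk|KK
⇒ K over [I-1,I-2,II-1,II-2,III-1,III-2]: 95 consistent

II-2 ∈ {Aa KK, Aa Kk, Aa kk, aa KK, aa Kk, aa kk}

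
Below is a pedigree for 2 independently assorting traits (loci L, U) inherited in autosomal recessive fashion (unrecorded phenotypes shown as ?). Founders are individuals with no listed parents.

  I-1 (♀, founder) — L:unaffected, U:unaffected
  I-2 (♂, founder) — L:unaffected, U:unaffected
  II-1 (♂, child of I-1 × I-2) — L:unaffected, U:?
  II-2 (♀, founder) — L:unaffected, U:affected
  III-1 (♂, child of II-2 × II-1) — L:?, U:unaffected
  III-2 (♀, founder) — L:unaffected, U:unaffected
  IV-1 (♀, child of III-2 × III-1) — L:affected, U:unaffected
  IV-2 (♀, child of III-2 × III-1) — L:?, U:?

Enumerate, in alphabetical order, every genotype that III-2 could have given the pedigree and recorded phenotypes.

L/I-1 un ·: LL|Ll
L/I-2 un ·: LL|Ll
L/II-1 un I-1×I-2: LL|Ll
L/II-2 un ·: LL|Ll
L/III-1 ? II-2×II-1: Ll|ll
L/III-2 un ·: Ll
L/IV-1 aff III-2×III-1: ll
L/IV-2 ? III-2×III-1: LL|Ll|ll
⇒ L over [I-1,I-2,II-1,II-2,III-1,III-2,IV-1,IV-2]: 36 consistent
U/I-1 un ·: UU|Uu
U/I-2 un ·: UU|Uu
U/II-1 ? I-1×I-2: UU|Uu
U/II-2 aff ·: uu
U/III-1 un II-2×II-1: Uu
U/III-2 un ·: UU|Uu
U/IV-1 un III-2×III-1: UU|Uu
U/IV-2 ? III-2×III-1: UU|Uu|uu
⇒ U over [I-1,I-2,II-1,II-2,III-1,III-2,IV-1,IV-2]: 70 consistent

III-2 ∈ {Ll UU, Ll Uu}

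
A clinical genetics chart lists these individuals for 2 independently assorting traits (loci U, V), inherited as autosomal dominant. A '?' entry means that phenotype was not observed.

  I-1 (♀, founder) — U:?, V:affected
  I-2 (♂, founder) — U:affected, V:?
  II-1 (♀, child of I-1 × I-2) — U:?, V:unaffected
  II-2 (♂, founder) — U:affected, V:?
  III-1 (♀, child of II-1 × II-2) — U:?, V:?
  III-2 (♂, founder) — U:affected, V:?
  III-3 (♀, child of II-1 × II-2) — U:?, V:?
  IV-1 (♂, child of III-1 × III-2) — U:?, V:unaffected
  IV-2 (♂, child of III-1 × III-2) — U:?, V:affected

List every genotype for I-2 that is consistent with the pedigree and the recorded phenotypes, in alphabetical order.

I-2 ∈ {UU Vv, UU vv, Uu Vv, Uu vv}

U/I-1 ? ·: uu|Uu|UU
U/I-2 aff ·: Uu|UU
U/II-1 ? I-1×I-2: uu|Uu|UU
U/II-2 aff ·: Uu|UU
U/III-1 ? II-1×II-2: uu|Uu|UU
U/III-2 aff ·: Uu|UU
U/III-3 ? II-1×II-2: uu|Uu|UU
U/IV-1 ? III-1×III-2: uu|Uu|UU
U/IV-2 ? III-1×III-2: uu|Uu|UU
⇒ U over [I-1,I-2,II-1,II-2,III-1,III-2,III-3,IV-1,IV-2]: 787 consistent
V/I-1 aff ·: Vv
V/I-2 ? ·: vv|Vv
V/II-1 un I-1×I-2: vv
V/II-2 ? ·: vv|Vv|VV
V/III-1 ? II-1×II-2: vv|Vv
V/III-2 ? ·: vv|Vv
V/III-3 ? II-1×II-2: vv|Vv
V/IV-1 un III-1×III-2: vv
V/IV-2 aff III-1×III-2: Vv|VV
⇒ V over [I-1,I-2,II-1,II-2,III-1,III-2,III-3,IV-1,IV-2]: 24 consistent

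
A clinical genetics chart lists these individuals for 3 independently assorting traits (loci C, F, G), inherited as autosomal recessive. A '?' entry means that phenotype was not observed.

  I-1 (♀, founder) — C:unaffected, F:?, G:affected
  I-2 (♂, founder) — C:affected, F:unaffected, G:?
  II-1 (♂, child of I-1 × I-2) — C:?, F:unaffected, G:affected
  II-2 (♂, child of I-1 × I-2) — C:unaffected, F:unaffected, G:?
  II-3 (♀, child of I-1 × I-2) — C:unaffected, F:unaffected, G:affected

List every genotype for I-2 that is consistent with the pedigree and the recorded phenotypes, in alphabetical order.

C/I-1 un ·: CC|Cc
C/I-2 aff ·: cc
C/II-1 ? I-1×I-2: Cc|cc
C/II-2 un I-1×I-2: Cc
C/II-3 un I-1×I-2: Cc
⇒ C over [I-1,I-2,II-1,II-2,II-3]: 3 consistent
F/I-1 ? ·: FF|Ff|ff
F/I-2 un ·: FF|Ff
F/II-1 un I-1×I-2: FF|Ff
F/II-2 un I-1×I-2: FF|Ff
F/II-3 un I-1×I-2: FF|Ff
⇒ F over [I-1,I-2,II-1,II-2,II-3]: 27 consistent
G/I-1 aff ·: gg
G/I-2 ? ·: Gg|gg
G/II-1 aff I-1×I-2: gg
G/II-2 ? I-1×I-2: Gg|gg
G/II-3 aff I-1×I-2: gg
⇒ G over [I-1,I-2,II-1,II-2,II-3]: 3 consistent

I-2 ∈ {cc FF Gg, cc FF gg, cc Ff Gg, cc Ff gg}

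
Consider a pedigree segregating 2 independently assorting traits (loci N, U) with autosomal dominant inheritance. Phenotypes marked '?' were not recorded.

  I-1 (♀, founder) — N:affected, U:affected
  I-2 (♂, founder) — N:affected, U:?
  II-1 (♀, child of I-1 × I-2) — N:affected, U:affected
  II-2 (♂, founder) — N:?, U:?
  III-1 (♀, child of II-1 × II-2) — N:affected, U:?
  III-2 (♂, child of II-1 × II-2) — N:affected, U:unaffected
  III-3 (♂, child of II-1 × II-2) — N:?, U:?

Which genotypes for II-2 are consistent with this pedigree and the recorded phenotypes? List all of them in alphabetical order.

II-2 ∈ {NN Uu, NN uu, Nn Uu, Nn uu, nn Uu, nn uu}

N/I-1 aff ·: Nn|NN
N/I-2 aff ·: Nn|NN
N/II-1 aff I-1×I-2: Nn|NN
N/II-2 ? ·: nn|Nn|NN
N/III-1 aff II-1×II-2: Nn|NN
N/III-2 aff II-1×II-2: Nn|NN
N/III-3 ? II-1×II-2: nn|Nn|NN
⇒ N over [I-1,I-2,II-1,II-2,III-1,III-2,III-3]: 106 consistent
U/I-1 aff ·: Uu|UU
U/I-2 ? ·: uu|Uu|UU
U/II-1 aff I-1×I-2: Uu
U/II-2 ? ·: uu|Uu
U/III-1 ? II-1×II-2: uu|Uu|UU
U/III-2 un II-1×II-2: uu
U/III-3 ? II-1×II-2: uu|Uu|UU
⇒ U over [I-1,I-2,II-1,II-2,III-1,III-2,III-3]: 65 consistent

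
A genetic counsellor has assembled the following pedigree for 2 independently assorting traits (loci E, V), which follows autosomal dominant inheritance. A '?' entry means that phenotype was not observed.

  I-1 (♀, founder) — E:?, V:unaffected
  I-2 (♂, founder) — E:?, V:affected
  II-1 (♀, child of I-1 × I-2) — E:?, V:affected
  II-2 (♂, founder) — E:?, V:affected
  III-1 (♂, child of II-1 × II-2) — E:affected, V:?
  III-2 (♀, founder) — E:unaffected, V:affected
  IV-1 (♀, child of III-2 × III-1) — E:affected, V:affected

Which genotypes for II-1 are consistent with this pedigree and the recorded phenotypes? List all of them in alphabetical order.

E/I-1 ? ·: ee|Ee|EE
E/I-2 ? ·: ee|Ee|EE
E/II-1 ? I-1×I-2: ee|Ee|EE
E/II-2 ? ·: ee|Ee|EE
E/III-1 aff II-1×II-2: Ee|EE
E/III-2 un ·: ee
E/IV-1 aff III-2×III-1: Ee
⇒ E over [I-1,I-2,II-1,II-2,III-1,III-2,IV-1]: 59 consistent
V/I-1 un ·: vv
V/I-2 aff ·: Vv|VV
V/II-1 aff I-1×I-2: Vv
V/II-2 aff ·: Vv|VV
V/III-1 ? II-1×II-2: vv|Vv|VV
V/III-2 aff ·: Vv|VV
V/IV-1 aff III-2×III-1: Vv|VV
⇒ V over [I-1,I-2,II-1,II-2,III-1,III-2,IV-1]: 32 consistent

II-1 ∈ {EE Vv, Ee Vv, ee Vv}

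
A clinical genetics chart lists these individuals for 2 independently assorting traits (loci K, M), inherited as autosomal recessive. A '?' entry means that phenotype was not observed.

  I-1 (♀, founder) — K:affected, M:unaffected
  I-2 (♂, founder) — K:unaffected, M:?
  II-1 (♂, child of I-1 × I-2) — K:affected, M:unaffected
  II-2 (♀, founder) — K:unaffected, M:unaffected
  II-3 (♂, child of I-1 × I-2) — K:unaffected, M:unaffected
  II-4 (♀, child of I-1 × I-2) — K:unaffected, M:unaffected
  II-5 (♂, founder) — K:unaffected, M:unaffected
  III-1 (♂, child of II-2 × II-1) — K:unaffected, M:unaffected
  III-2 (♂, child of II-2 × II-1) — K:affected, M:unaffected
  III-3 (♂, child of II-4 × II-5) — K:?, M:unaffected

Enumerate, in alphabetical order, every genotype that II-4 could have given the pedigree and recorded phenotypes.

K/I-1 aff ·: kk
K/I-2 un ·: Kk
K/II-1 aff I-1×I-2: kk
K/II-2 un ·: Kk
K/II-3 un I-1×I-2: Kk
K/II-4 un I-1×I-2: Kk
K/II-5 un ·: KK|Kk
K/III-1 un II-2×II-1: Kk
K/III-2 aff II-2×II-1: kk
K/III-3 ? II-4×II-5: KK|Kk|kk
⇒ K over [I-1,I-2,II-1,II-2,II-3,II-4,II-5,III-1,III-2,III-3]: 5 consistent
M/I-1 un ·: MM|Mm
M/I-2 ? ·: MM|Mm|mm
M/II-1 un I-1×I-2: MM|Mm
M/II-2 un ·: MM|Mm
M/II-3 un I-1×I-2: MM|Mm
M/II-4 un I-1×I-2: MM|Mm
M/II-5 un ·: MM|Mm
M/III-1 un II-2×II-1: MM|Mm
M/III-2 un II-2×II-1: MM|Mm
M/III-3 un II-4×II-5: MM|Mm
⇒ M over [I-1,I-2,II-1,II-2,II-3,II-4,II-5,III-1,III-2,III-3]: 625 consistent

II-4 ∈ {Kk MM, Kk Mm}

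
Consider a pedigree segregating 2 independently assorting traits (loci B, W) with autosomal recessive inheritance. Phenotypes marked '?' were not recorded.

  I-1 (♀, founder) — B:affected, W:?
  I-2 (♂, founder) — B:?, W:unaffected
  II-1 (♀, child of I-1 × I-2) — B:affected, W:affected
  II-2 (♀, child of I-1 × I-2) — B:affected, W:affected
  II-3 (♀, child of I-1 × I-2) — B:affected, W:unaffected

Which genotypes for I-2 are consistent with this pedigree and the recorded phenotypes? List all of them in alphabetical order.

B/I-1 aff ·: bb
B/I-2 ? ·: Bb|bb
B/II-1 aff I-1×I-2: bb
B/II-2 aff I-1×I-2: bb
B/II-3 aff I-1×I-2: bb
⇒ B over [I-1,I-2,II-1,II-2,II-3]: 2 consistent
W/I-1 ? ·: Ww|ww
W/I-2 un ·: Ww
W/II-1 aff I-1×I-2: ww
W/II-2 aff I-1×I-2: ww
W/II-3 un I-1×I-2: WW|Ww
⇒ W over [I-1,I-2,II-1,II-2,II-3]: 3 consistent

I-2 ∈ {Bb Ww, bb Ww}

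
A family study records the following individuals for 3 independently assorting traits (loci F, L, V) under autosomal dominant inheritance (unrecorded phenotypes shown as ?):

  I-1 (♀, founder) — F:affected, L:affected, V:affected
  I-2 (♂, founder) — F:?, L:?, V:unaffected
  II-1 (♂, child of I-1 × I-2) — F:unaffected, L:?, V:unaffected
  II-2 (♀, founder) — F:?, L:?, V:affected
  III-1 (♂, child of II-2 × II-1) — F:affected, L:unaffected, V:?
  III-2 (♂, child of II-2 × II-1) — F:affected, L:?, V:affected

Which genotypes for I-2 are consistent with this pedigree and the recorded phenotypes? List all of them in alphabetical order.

I-2 ∈ {Ff LL vv, Ff Ll vv, Ff ll vv, ff LL vv, ff Ll vv, ff ll vv}

F/I-1 aff ·: Ff
F/I-2 ? ·: ff|Ff
F/II-1 un I-1×I-2: ff
F/II-2 ? ·: Ff|FF
F/III-1 aff II-2×II-1: Ff
F/III-2 aff II-2×II-1: Ff
⇒ F over [I-1,I-2,II-1,II-2,III-1,III-2]: 4 consistent
L/I-1 aff ·: Ll|LL
L/I-2 ? ·: ll|Ll|LL
L/II-1 ? I-1×I-2: ll|Ll
L/II-2 ? ·: ll|Ll
L/III-1 un II-2×II-1: ll
L/III-2 ? II-2×II-1: ll|Ll|LL
⇒ L over [I-1,I-2,II-1,II-2,III-1,III-2]: 31 consistent
V/I-1 aff ·: Vv
V/I-2 un ·: vv
V/II-1 un I-1×I-2: vv
V/II-2 aff ·: Vv|VV
V/III-1 ? II-2×II-1: vv|Vv
V/III-2 aff II-2×II-1: Vv
⇒ V over [I-1,I-2,II-1,II-2,III-1,III-2]: 3 consistent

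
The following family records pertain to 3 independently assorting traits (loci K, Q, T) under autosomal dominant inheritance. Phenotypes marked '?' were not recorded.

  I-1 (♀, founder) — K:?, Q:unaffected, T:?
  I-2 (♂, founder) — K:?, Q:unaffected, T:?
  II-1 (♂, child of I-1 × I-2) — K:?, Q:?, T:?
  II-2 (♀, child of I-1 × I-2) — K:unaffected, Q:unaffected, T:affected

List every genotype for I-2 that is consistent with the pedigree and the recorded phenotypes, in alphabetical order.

I-2 ∈ {Kk qq TT, Kk qq Tt, Kk qq tt, kk qq TT, kk qq Tt, kk qq tt}

K/I-1 ? ·: kk|Kk
K/I-2 ? ·: kk|Kk
K/II-1 ? I-1×I-2: kk|Kk|KK
K/II-2 un I-1×I-2: kk
⇒ K over [I-1,I-2,II-1,II-2]: 8 consistent
Q/I-1 un ·: qq
Q/I-2 un ·: qq
Q/II-1 ? I-1×I-2: qq
Q/II-2 un I-1×I-2: qq
⇒ Q over [I-1,I-2,II-1,II-2]: 1 consistent
T/I-1 ? ·: tt|Tt|TT
T/I-2 ? ·: tt|Tt|TT
T/II-1 ? I-1×I-2: tt|Tt|TT
T/II-2 aff I-1×I-2: Tt|TT
⇒ T over [I-1,I-2,II-1,II-2]: 21 consistent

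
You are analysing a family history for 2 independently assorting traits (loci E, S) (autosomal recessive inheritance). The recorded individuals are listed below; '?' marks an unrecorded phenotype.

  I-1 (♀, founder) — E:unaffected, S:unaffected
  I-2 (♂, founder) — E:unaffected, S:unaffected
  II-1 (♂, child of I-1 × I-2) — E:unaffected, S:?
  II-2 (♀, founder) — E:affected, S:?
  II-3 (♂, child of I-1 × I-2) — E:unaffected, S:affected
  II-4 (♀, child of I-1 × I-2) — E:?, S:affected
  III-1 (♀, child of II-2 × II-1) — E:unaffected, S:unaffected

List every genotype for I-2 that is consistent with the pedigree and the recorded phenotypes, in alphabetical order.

E/I-1 un ·: EE|Ee
E/I-2 un ·: EE|Ee
E/II-1 un I-1×I-2: EE|Ee
E/II-2 aff ·: ee
E/II-3 un I-1×I-2: EE|Ee
E/II-4 ? I-1×I-2: EE|Ee|ee
E/III-1 un II-2×II-1: Ee
⇒ E over [I-1,I-2,II-1,II-2,II-3,II-4,III-1]: 29 consistent
S/I-1 un ·: Ss
S/I-2 un ·: Ss
S/II-1 ? I-1×I-2: SS|Ss|ss
S/II-2 ? ·: SS|Ss|ss
S/II-3 aff I-1×I-2: ss
S/II-4 aff I-1×I-2: ss
S/III-1 un II-2×II-1: SS|Ss
⇒ S over [I-1,I-2,II-1,II-2,II-3,II-4,III-1]: 11 consistent

I-2 ∈ {EE Ss, Ee Ss}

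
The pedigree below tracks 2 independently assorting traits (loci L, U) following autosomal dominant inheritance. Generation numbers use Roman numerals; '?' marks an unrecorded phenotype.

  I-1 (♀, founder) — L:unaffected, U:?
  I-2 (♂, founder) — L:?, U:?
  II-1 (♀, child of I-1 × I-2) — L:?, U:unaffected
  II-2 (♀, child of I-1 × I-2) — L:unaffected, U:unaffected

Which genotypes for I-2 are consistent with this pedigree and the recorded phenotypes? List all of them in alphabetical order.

L/I-1 un ·: ll
L/I-2 ? ·: ll|Ll
L/II-1 ? I-1×I-2: ll|Ll
L/II-2 un I-1×I-2: ll
⇒ L over [I-1,I-2,II-1,II-2]: 3 consistent
U/I-1 ? ·: uu|Uu
U/I-2 ? ·: uu|Uu
U/II-1 un I-1×I-2: uu
U/II-2 un I-1×I-2: uu
⇒ U over [I-1,I-2,II-1,II-2]: 4 consistent

I-2 ∈ {Ll Uu, Ll uu, ll Uu, ll uu}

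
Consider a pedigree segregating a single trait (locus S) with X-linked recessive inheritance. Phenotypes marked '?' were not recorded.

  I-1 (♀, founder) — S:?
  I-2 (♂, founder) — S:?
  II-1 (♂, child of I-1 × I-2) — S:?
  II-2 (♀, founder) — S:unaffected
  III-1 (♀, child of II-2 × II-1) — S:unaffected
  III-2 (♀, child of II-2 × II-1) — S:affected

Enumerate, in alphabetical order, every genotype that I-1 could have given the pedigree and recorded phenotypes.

I-1 ∈ {X^SX^s, X^sX^s}

S/I-1 ? ·: X^SX^s|X^sX^s
S/I-2 ? ·: X^SY|X^sY
S/II-1 ? I-1×I-2: X^sY
S/II-2 un ·: X^SX^s
S/III-1 un II-2×II-1: X^SX^s
S/III-2 aff II-2×II-1: X^sX^s
⇒ S over [I-1,I-2,II-1,II-2,III-1,III-2]: 4 consistent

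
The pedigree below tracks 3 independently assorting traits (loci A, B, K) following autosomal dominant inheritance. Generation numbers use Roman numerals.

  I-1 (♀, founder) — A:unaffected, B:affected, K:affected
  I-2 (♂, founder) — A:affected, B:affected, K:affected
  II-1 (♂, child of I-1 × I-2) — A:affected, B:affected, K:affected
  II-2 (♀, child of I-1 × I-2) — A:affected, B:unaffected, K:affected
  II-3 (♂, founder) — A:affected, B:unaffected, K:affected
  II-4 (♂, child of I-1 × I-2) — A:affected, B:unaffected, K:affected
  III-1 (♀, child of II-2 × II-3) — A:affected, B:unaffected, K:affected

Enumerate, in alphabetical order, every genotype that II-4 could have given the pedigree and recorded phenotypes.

II-4 ∈ {Aa bb KK, Aa bb Kk}

A/I-1 un ·: aa
A/I-2 aff ·: Aa|AA
A/II-1 aff I-1×I-2: Aa
A/II-2 aff I-1×I-2: Aa
A/II-3 aff ·: Aa|AA
A/II-4 aff I-1×I-2: Aa
A/III-1 aff II-2×II-3: Aa|AA
⇒ A over [I-1,I-2,II-1,II-2,II-3,II-4,III-1]: 8 consistent
B/I-1 aff ·: Bb
B/I-2 aff ·: Bb
B/II-1 aff I-1×I-2: Bb|BB
B/II-2 un I-1×I-2: bb
B/II-3 un ·: bb
B/II-4 un I-1×I-2: bb
B/III-1 un II-2×II-3: bb
⇒ B over [I-1,I-2,II-1,II-2,II-3,II-4,III-1]: 2 consistent
K/I-1 aff ·: Kk|KK
K/I-2 aff ·: Kk|KK
K/II-1 aff I-1×I-2: Kk|KK
K/II-2 aff I-1×I-2: Kk|KK
K/II-3 aff ·: Kk|KK
K/II-4 aff I-1×I-2: Kk|KK
K/III-1 aff II-2×II-3: Kk|KK
⇒ K over [I-1,I-2,II-1,II-2,II-3,II-4,III-1]: 87 consistent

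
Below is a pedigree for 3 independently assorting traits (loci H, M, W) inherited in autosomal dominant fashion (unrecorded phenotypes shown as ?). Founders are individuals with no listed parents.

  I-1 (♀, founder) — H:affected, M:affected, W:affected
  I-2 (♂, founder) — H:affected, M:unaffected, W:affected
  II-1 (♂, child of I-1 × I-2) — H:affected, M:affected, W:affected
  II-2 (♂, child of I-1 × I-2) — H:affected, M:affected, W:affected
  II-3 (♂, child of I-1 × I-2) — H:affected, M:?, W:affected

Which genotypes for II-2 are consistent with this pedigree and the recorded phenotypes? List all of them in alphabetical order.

H/I-1 aff ·: Hh|HH
H/I-2 aff ·: Hh|HH
H/II-1 aff I-1×I-2: Hh|HH
H/II-2 aff I-1×I-2: Hh|HH
H/II-3 aff I-1×I-2: Hh|HH
⇒ H over [I-1,I-2,II-1,II-2,II-3]: 25 consistent
M/I-1 aff ·: Mm|MM
M/I-2 un ·: mm
M/II-1 aff I-1×I-2: Mm
M/II-2 aff I-1×I-2: Mm
M/II-3 ? I-1×I-2: mm|Mm
⇒ M over [I-1,I-2,II-1,II-2,II-3]: 3 consistent
W/I-1 aff ·: Ww|WW
W/I-2 aff ·: Ww|WW
W/II-1 aff I-1×I-2: Ww|WW
W/II-2 aff I-1×I-2: Ww|WW
W/II-3 aff I-1×I-2: Ww|WW
⇒ W over [I-1,I-2,II-1,II-2,II-3]: 25 consistent

II-2 ∈ {HH Mm WW, HH Mm Ww, Hh Mm WW, Hh Mm Ww}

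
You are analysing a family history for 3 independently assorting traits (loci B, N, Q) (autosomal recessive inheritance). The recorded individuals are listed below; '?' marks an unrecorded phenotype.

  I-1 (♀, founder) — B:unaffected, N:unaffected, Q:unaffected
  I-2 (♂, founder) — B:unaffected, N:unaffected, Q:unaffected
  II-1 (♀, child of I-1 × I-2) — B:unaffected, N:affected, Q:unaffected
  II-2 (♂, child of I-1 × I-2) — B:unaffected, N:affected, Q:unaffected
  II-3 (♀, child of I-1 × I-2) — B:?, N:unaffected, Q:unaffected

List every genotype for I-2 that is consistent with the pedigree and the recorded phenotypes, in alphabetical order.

I-2 ∈ {BB Nn QQ, BB Nn Qq, Bb Nn QQ, Bb Nn Qq}

B/I-1 un ·: BB|Bb
B/I-2 un ·: BB|Bb
B/II-1 un I-1×I-2: BB|Bb
B/II-2 un I-1×I-2: BB|Bb
B/II-3 ? I-1×I-2: BB|Bb|bb
⇒ B over [I-1,I-2,II-1,II-2,II-3]: 29 consistent
N/I-1 un ·: Nn
N/I-2 un ·: Nn
N/II-1 aff I-1×I-2: nn
N/II-2 aff I-1×I-2: nn
N/II-3 un I-1×I-2: NN|Nn
⇒ N over [I-1,I-2,II-1,II-2,II-3]: 2 consistent
Q/I-1 un ·: QQ|Qq
Q/I-2 un ·: QQ|Qq
Q/II-1 un I-1×I-2: QQ|Qq
Q/II-2 un I-1×I-2: QQ|Qq
Q/II-3 un I-1×I-2: QQ|Qq
⇒ Q over [I-1,I-2,II-1,II-2,II-3]: 25 consistent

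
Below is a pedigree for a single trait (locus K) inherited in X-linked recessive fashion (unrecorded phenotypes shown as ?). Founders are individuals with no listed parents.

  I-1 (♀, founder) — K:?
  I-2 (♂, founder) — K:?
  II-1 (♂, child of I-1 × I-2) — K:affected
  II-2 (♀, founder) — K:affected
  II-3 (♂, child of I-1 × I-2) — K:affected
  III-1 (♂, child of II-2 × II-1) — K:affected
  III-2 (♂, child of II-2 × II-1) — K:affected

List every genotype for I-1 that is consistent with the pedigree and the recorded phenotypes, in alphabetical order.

K/I-1 ? ·: X^KX^k|X^kX^k
K/I-2 ? ·: X^KY|X^kY
K/II-1 aff I-1×I-2: X^kY
K/II-2 aff ·: X^kX^k
K/II-3 aff I-1×I-2: X^kY
K/III-1 aff II-2×II-1: X^kY
K/III-2 aff II-2×II-1: X^kY
⇒ K over [I-1,I-2,II-1,II-2,II-3,III-1,III-2]: 4 consistent

I-1 ∈ {X^KX^k, X^kX^k}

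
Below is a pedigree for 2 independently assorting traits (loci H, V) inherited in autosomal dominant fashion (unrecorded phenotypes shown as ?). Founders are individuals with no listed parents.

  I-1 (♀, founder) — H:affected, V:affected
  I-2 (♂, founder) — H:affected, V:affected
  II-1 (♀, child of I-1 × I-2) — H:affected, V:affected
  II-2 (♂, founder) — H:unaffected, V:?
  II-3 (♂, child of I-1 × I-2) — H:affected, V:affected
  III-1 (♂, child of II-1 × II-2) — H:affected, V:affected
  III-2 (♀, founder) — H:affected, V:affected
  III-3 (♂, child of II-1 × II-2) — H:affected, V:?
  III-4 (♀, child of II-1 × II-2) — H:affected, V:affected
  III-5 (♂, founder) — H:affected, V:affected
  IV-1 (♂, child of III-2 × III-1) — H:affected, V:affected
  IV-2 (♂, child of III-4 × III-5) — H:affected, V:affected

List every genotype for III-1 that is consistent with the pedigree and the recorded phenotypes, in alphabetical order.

III-1 ∈ {Hh VV, Hh Vv}

H/I-1 aff ·: Hh|HH
H/I-2 aff ·: Hh|HH
H/II-1 aff I-1×I-2: Hh|HH
H/II-2 un ·: hh
H/II-3 aff I-1×I-2: Hh|HH
H/III-1 aff II-1×II-2: Hh
H/III-2 aff ·: Hh|HH
H/III-3 aff II-1×II-2: Hh
H/III-4 aff II-1×II-2: Hh
H/III-5 aff ·: Hh|HH
H/IV-1 aff III-2×III-1: Hh|HH
H/IV-2 aff III-4×III-5: Hh|HH
⇒ H over [I-1,I-2,II-1,II-2,II-3,III-1,III-2,III-3,III-4,III-5,IV-1,IV-2]: 208 consistent
V/I-1 aff ·: Vv|VV
V/I-2 aff ·: Vv|VV
V/II-1 aff I-1×I-2: Vv|VV
V/II-2 ? ·: vv|Vv|VV
V/II-3 aff I-1×I-2: Vv|VV
V/III-1 aff II-1×II-2: Vv|VV
V/III-2 aff ·: Vv|VV
V/III-3 ? II-1×II-2: vv|Vv|VV
V/III-4 aff II-1×II-2: Vv|VV
V/III-5 aff ·: Vv|VV
V/IV-1 aff III-2×III-1: Vv|VV
V/IV-2 aff III-4×III-5: Vv|VV
⇒ V over [I-1,I-2,II-1,II-2,II-3,III-1,III-2,III-3,III-4,III-5,IV-1,IV-2]: 2523 consistent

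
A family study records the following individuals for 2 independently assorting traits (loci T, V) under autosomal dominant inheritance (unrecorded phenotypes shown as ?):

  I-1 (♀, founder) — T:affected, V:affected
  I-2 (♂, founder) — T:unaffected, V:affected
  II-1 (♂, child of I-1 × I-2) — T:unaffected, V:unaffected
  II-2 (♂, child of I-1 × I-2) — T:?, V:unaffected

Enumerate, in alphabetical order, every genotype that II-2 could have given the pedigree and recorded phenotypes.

T/I-1 aff ·: Tt
T/I-2 un ·: tt
T/II-1 un I-1×I-2: tt
T/II-2 ? I-1×I-2: tt|Tt
⇒ T over [I-1,I-2,II-1,II-2]: 2 consistent
V/I-1 aff ·: Vv
V/I-2 aff ·: Vv
V/II-1 un I-1×I-2: vv
V/II-2 un I-1×I-2: vv
⇒ V over [I-1,I-2,II-1,II-2]: 1 consistent

II-2 ∈ {Tt vv, tt vv}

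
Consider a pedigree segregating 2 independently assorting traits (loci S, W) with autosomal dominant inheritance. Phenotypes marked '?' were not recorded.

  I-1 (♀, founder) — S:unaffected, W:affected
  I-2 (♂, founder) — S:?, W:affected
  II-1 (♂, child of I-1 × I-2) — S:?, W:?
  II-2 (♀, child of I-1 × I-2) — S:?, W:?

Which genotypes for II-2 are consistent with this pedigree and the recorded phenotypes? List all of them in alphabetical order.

II-2 ∈ {Ss WW, Ss Ww, Ss ww, ss WW, ss Ww, ss ww}

S/I-1 un ·: ss
S/I-2 ? ·: ss|Ss|SS
S/II-1 ? I-1×I-2: ss|Ss
S/II-2 ? I-1×I-2: ss|Ss
⇒ S over [I-1,I-2,II-1,II-2]: 6 consistent
W/I-1 aff ·: Ww|WW
W/I-2 aff ·: Ww|WW
W/II-1 ? I-1×I-2: ww|Ww|WW
W/II-2 ? I-1×I-2: ww|Ww|WW
⇒ W over [I-1,I-2,II-1,II-2]: 18 consistent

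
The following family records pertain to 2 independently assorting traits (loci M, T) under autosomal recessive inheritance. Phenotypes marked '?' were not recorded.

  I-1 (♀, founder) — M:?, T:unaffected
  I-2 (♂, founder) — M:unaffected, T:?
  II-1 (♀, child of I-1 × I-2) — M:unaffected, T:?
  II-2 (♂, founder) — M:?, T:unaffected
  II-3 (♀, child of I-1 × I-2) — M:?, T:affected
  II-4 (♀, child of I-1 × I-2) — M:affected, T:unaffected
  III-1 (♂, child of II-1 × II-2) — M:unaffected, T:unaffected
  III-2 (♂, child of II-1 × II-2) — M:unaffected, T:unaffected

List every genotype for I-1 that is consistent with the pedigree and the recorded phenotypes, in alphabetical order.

I-1 ∈ {Mm Tt, mm Tt}

M/I-1 ? ·: Mm|mm
M/I-2 un ·: Mm
M/II-1 un I-1×I-2: MM|Mm
M/II-2 ? ·: MM|Mm|mm
M/II-3 ? I-1×I-2: MM|Mm|mm
M/II-4 aff I-1×I-2: mm
M/III-1 un II-1×II-2: MM|Mm
M/III-2 un II-1×II-2: MM|Mm
⇒ M over [I-1,I-2,II-1,II-2,II-3,II-4,III-1,III-2]: 63 consistent
T/I-1 un ·: Tt
T/I-2 ? ·: Tt|tt
T/II-1 ? I-1×I-2: TT|Tt|tt
T/II-2 un ·: TT|Tt
T/II-3 aff I-1×I-2: tt
T/II-4 un I-1×I-2: TT|Tt
T/III-1 un II-1×II-2: TT|Tt
T/III-2 un II-1×II-2: TT|Tt
⇒ T over [I-1,I-2,II-1,II-2,II-3,II-4,III-1,III-2]: 40 consistent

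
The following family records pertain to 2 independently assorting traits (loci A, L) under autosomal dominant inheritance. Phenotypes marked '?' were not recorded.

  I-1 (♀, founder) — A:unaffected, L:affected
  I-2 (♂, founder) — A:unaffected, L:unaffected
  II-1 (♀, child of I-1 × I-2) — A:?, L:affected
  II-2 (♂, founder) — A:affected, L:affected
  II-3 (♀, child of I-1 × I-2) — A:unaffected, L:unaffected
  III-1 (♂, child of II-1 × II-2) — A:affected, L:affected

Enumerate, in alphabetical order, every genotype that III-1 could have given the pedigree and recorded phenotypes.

III-1 ∈ {Aa LL, Aa Ll}

A/I-1 un ·: aa
A/I-2 un ·: aa
A/II-1 ? I-1×I-2: aa
A/II-2 aff ·: Aa|AA
A/II-3 un I-1×I-2: aa
A/III-1 aff II-1×II-2: Aa
⇒ A over [I-1,I-2,II-1,II-2,II-3,III-1]: 2 consistent
L/I-1 aff ·: Ll
L/I-2 un ·: ll
L/II-1 aff I-1×I-2: Ll
L/II-2 aff ·: Ll|LL
L/II-3 un I-1×I-2: ll
L/III-1 aff II-1×II-2: Ll|LL
⇒ L over [I-1,I-2,II-1,II-2,II-3,III-1]: 4 consistent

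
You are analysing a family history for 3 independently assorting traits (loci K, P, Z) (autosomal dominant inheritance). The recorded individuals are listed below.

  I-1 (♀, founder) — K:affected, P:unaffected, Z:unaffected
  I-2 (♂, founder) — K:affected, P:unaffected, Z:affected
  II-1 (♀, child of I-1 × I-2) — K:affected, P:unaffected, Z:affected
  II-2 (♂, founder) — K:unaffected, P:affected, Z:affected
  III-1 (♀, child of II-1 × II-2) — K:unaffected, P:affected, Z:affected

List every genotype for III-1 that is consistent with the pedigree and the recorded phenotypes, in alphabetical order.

III-1 ∈ {kk Pp ZZ, kk Pp Zz}

K/I-1 aff ·: Kk|KK
K/I-2 aff ·: Kk|KK
K/II-1 aff I-1×I-2: Kk
K/II-2 un ·: kk
K/III-1 un II-1×II-2: kk
⇒ K over [I-1,I-2,II-1,II-2,III-1]: 3 consistent
P/I-1 un ·: pp
P/I-2 un ·: pp
P/II-1 un I-1×I-2: pp
P/II-2 aff ·: Pp|PP
P/III-1 aff II-1×II-2: Pp
⇒ P over [I-1,I-2,II-1,II-2,III-1]: 2 consistent
Z/I-1 un ·: zz
Z/I-2 aff ·: Zz|ZZ
Z/II-1 aff I-1×I-2: Zz
Z/II-2 aff ·: Zz|ZZ
Z/III-1 aff II-1×II-2: Zz|ZZ
⇒ Z over [I-1,I-2,II-1,II-2,III-1]: 8 consistent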